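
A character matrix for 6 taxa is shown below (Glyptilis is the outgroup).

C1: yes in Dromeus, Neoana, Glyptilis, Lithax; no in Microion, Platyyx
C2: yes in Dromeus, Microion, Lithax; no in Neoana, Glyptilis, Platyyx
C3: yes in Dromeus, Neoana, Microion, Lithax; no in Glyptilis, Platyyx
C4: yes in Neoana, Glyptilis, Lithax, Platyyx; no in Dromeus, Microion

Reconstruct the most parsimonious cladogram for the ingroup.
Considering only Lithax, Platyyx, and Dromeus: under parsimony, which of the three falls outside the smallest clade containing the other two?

Character polarity is set by the outgroup: the derived state is whichever differs from the outgroup's state, so for C1, C4 the derived state is 'no', and for the remaining characters it is 'yes'.
C1 (state 'no') occurs in Microion and Platyyx but conflicts with the nesting implied by the other characters — most parsimoniously interpreted as homoplasy.
Only Dromeus, Lithax, and Microion show the derived state 'yes' for C2, supporting them as a clade.
C3 (derived state 'yes') is shared by Dromeus, Lithax, Microion, and Neoana — a synapomorphy uniting that clade.
C4 (derived state 'no') is shared by Dromeus and Microion — a synapomorphy uniting that clade.
Most parsimonious ingroup topology: ((((Microion,Dromeus),Lithax),Neoana),Platyyx).
Lithax and Dromeus share a more recent common ancestor with each other than either does with Platyyx, so Platyyx is the least closely related of the three.

Platyyx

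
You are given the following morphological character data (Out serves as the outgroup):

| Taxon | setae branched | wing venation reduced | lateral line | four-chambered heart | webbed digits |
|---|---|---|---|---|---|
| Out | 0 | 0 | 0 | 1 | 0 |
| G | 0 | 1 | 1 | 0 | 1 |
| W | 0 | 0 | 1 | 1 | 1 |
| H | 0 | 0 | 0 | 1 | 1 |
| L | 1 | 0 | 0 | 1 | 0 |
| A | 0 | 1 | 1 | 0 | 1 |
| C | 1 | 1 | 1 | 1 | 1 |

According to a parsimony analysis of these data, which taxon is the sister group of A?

G

Character polarity is set by the outgroup: the derived state is whichever differs from the outgroup's state, so for four-chambered heart the derived state is '0', and for the remaining characters it is '1'.
setae branched groups C and L, which is incompatible with the clades supported by the remaining characters; treating it as convergent (homoplasy) costs fewer steps than any alternative tree.
wing venation reduced: derived state '1' in A, C, and G only — synapomorphy for {A, C, G}.
Only A, C, G, and W show the derived state '1' for lateral line, supporting them as a clade.
Only A and G show the derived state '0' for four-chambered heart, supporting them as a clade.
Only A, C, G, H, and W show the derived state '1' for webbed digits, supporting them as a clade.
Most parsimonious ingroup topology: (((((G,A),C),W),H),L).
A and G form a cherry on this tree, so they are sister taxa.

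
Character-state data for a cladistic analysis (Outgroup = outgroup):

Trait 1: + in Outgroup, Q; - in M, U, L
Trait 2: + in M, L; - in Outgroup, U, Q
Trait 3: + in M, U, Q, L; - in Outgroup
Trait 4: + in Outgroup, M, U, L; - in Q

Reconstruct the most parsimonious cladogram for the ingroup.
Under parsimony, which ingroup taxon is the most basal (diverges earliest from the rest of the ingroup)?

Character polarity is set by the outgroup: the derived state is whichever differs from the outgroup's state, so for Trait 1, Trait 4 the derived state is '-', and for the remaining characters it is '+'.
Only L, M, and U show the derived state '-' for Trait 1, supporting them as a clade.
Trait 2 (derived state '+') is shared by L and M — a synapomorphy uniting that clade.
All ingroup taxa share the derived state '+' for Trait 3; it defines the ingroup but does not resolve relationships within it.
Trait 4: derived state '-' in Q only — an autapomorphy, so it tells us nothing about relationships among taxa.
Most parsimonious ingroup topology: (((M,L),U),Q).
Q is sister to the clade containing all other ingroup taxa, so it is the earliest-diverging (most basal) ingroup lineage.

Q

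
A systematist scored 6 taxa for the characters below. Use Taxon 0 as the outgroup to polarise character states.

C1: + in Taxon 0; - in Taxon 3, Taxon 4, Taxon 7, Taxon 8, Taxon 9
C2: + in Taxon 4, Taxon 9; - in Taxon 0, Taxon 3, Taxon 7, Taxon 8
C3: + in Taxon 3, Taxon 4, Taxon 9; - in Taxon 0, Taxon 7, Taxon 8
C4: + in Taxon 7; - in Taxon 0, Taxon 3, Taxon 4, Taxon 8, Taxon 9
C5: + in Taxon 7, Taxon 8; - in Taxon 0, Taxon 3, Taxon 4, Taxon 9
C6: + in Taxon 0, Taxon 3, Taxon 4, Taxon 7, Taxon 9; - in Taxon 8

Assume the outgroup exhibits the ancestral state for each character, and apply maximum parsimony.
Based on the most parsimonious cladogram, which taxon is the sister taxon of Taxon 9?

Character polarity is set by the outgroup: the derived state is whichever differs from the outgroup's state, so for C1, C6 the derived state is '-', and for the remaining characters it is '+'.
All ingroup taxa share the derived state '-' for C1; it defines the ingroup but does not resolve relationships within it.
C2: derived state '+' in Taxon 4 and Taxon 9 only — synapomorphy for {Taxon 4, Taxon 9}.
C3 (derived state '+') is shared by Taxon 3, Taxon 4, and Taxon 9 — a synapomorphy uniting that clade.
C4: derived state '+' in Taxon 7 only — an autapomorphy, so it tells us nothing about relationships among taxa.
C5: derived state '+' in Taxon 7 and Taxon 8 only — synapomorphy for {Taxon 7, Taxon 8}.
C6 (derived state '-') is unique to Taxon 8 (autapomorphy; uninformative for grouping).
Most parsimonious ingroup topology: ((Taxon 3,(Taxon 4,Taxon 9)),(Taxon 7,Taxon 8)).
Taxon 9 and Taxon 4 form a cherry on this tree, so they are sister taxa.

Taxon 4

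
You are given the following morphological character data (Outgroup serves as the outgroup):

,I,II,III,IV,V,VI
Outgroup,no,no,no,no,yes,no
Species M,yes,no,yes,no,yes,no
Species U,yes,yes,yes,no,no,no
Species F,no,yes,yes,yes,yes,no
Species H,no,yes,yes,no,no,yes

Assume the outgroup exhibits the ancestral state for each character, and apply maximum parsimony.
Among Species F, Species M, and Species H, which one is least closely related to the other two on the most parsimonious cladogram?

Species M

Character polarity is set by the outgroup: the derived state is whichever differs from the outgroup's state, so for V the derived state is 'no', and for the remaining characters it is 'yes'.
I (state 'yes') occurs in Species M and Species U but conflicts with the nesting implied by the other characters — most parsimoniously interpreted as homoplasy.
II: derived state 'yes' in Species F, Species H, and Species U only — synapomorphy for {Species F, Species H, Species U}.
All ingroup taxa share the derived state 'yes' for III; it defines the ingroup but does not resolve relationships within it.
IV: derived state 'yes' in Species F only — an autapomorphy, so it tells us nothing about relationships among taxa.
V (derived state 'no') is shared by Species H and Species U — a synapomorphy uniting that clade.
VI (derived state 'yes') is unique to Species H (autapomorphy; uninformative for grouping).
Most parsimonious ingroup topology: (Species M,((Species U,Species H),Species F)).
Species F and Species H share a more recent common ancestor with each other than either does with Species M, so Species M is the least closely related of the three.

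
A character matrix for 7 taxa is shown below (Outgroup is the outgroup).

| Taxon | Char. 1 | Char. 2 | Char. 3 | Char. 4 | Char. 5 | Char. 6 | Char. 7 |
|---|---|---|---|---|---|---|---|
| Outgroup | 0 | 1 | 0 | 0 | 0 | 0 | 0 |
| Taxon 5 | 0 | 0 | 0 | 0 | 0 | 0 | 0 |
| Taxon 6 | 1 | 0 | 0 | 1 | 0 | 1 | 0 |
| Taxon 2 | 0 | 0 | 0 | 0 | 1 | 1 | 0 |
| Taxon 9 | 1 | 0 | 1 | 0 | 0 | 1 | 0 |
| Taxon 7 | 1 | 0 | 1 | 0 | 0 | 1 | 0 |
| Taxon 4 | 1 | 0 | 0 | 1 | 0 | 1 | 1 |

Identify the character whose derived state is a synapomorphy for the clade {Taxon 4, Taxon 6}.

Char. 4

Character polarity is set by the outgroup: the derived state is whichever differs from the outgroup's state, so for Char. 2 the derived state is '0', and for the remaining characters it is '1'.
Char. 1: derived state '1' in Taxon 4, Taxon 6, Taxon 7, and Taxon 9 only — synapomorphy for {Taxon 4, Taxon 6, Taxon 7, Taxon 9}.
All ingroup taxa share the derived state '0' for Char. 2; it defines the ingroup but does not resolve relationships within it.
Char. 3 (derived state '1') is shared by Taxon 7 and Taxon 9 — a synapomorphy uniting that clade.
Only Taxon 4 and Taxon 6 show the derived state '1' for Char. 4, supporting them as a clade.
Char. 5 (derived state '1') is unique to Taxon 2 (autapomorphy; uninformative for grouping).
Char. 6: derived state '1' in Taxon 2, Taxon 4, Taxon 6, Taxon 7, and Taxon 9 only — synapomorphy for {Taxon 2, Taxon 4, Taxon 6, Taxon 7, Taxon 9}.
Char. 7: derived state '1' in Taxon 4 only — an autapomorphy, so it tells us nothing about relationships among taxa.
Most parsimonious ingroup topology: ((((Taxon 7,Taxon 9),(Taxon 6,Taxon 4)),Taxon 2),Taxon 5).
The clade {Taxon 4, Taxon 6} is supported by Char. 4: its derived state '1' occurs in exactly those taxa and in no other taxon (including the outgroup).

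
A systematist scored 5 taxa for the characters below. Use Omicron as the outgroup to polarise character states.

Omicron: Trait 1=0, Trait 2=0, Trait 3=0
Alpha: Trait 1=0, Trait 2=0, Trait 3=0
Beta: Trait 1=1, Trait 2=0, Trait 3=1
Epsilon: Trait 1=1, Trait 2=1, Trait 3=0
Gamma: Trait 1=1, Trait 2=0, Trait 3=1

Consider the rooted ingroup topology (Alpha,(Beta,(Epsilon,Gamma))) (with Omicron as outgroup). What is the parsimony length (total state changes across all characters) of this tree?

4

Map each character onto (Alpha,(Beta,(Epsilon,Gamma))) (rooted by Omicron) and count the minimum state changes it requires (Fitch parsimony):
Trait 1: 1; Trait 2: 1; Trait 3: 2.
Total tree length = 4.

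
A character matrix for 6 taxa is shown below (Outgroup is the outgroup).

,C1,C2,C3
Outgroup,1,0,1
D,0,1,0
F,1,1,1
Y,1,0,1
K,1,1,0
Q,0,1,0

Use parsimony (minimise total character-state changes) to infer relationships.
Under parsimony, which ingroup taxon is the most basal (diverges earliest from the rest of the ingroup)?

Character polarity is set by the outgroup: the derived state is whichever differs from the outgroup's state, so for C1, C3 the derived state is '0', and for the remaining characters it is '1'.
Only D and Q show the derived state '0' for C1, supporting them as a clade.
Only D, F, K, and Q show the derived state '1' for C2, supporting them as a clade.
Only D, K, and Q show the derived state '0' for C3, supporting them as a clade.
Most parsimonious ingroup topology: ((((D,Q),K),F),Y).
Y is sister to the clade containing all other ingroup taxa, so it is the earliest-diverging (most basal) ingroup lineage.

Y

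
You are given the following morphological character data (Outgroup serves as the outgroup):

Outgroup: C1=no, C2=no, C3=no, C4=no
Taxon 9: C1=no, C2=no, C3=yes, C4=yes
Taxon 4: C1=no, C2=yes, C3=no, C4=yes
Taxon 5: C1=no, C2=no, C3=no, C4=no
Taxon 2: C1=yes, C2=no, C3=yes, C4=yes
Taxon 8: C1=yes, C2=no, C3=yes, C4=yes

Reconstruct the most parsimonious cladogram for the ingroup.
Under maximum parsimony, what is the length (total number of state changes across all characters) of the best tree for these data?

The outgroup has state 'no' for every character, so 'yes' is the derived state throughout.
C1: derived state 'yes' in Taxon 2 and Taxon 8 only — synapomorphy for {Taxon 2, Taxon 8}.
C2: derived state 'yes' in Taxon 4 only — an autapomorphy, so it tells us nothing about relationships among taxa.
Only Taxon 2, Taxon 8, and Taxon 9 show the derived state 'yes' for C3, supporting them as a clade.
Only Taxon 2, Taxon 4, Taxon 8, and Taxon 9 show the derived state 'yes' for C4, supporting them as a clade.
Most parsimonious ingroup topology: (((Taxon 9,(Taxon 2,Taxon 8)),Taxon 4),Taxon 5).
Changes per character on this tree: C1: 1; C2: 1; C3: 1; C4: 1.
Total = 4.

4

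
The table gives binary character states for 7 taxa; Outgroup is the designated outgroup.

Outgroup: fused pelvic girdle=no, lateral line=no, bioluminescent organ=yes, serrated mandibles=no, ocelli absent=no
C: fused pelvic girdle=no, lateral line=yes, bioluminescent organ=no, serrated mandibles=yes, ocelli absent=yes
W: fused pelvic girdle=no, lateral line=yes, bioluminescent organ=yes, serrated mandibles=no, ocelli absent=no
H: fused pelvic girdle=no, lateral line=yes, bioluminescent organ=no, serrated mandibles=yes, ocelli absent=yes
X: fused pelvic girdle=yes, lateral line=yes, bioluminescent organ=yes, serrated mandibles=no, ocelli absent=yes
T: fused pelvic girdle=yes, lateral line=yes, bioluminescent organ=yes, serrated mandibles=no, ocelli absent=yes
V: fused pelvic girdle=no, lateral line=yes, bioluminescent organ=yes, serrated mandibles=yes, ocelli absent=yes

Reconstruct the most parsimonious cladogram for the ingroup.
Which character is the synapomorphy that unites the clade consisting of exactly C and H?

Character polarity is set by the outgroup: the derived state is whichever differs from the outgroup's state, so for bioluminescent organ the derived state is 'no', and for the remaining characters it is 'yes'.
fused pelvic girdle: derived state 'yes' in T and X only — synapomorphy for {T, X}.
All ingroup taxa share the derived state 'yes' for lateral line; it defines the ingroup but does not resolve relationships within it.
Only C and H show the derived state 'no' for bioluminescent organ, supporting them as a clade.
serrated mandibles: derived state 'yes' in C, H, and V only — synapomorphy for {C, H, V}.
ocelli absent (derived state 'yes') is shared by C, H, T, V, and X — a synapomorphy uniting that clade.
Most parsimonious ingroup topology: ((((C,H),V),(X,T)),W).
The clade {C, H} is supported by bioluminescent organ: its derived state 'no' occurs in exactly those taxa and in no other taxon (including the outgroup).

bioluminescent organ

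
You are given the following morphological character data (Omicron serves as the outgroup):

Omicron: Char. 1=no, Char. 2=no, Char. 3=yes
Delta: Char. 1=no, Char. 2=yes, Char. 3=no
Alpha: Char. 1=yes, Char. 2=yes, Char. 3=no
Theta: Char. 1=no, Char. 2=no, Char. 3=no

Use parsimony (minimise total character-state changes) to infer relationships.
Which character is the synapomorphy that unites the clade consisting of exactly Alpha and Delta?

Character polarity is set by the outgroup: the derived state is whichever differs from the outgroup's state, so for Char. 3 the derived state is 'no', and for the remaining characters it is 'yes'.
Char. 1 (derived state 'yes') is unique to Alpha (autapomorphy; uninformative for grouping).
Only Alpha and Delta show the derived state 'yes' for Char. 2, supporting them as a clade.
All ingroup taxa share the derived state 'no' for Char. 3; it defines the ingroup but does not resolve relationships within it.
Most parsimonious ingroup topology: ((Delta,Alpha),Theta).
The clade {Alpha, Delta} is supported by Char. 2: its derived state 'yes' occurs in exactly those taxa and in no other taxon (including the outgroup).

Char. 2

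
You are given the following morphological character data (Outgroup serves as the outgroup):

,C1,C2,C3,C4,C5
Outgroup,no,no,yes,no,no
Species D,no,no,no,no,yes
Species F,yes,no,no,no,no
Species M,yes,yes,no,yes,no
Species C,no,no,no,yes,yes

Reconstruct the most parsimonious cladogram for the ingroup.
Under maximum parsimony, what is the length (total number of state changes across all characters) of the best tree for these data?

Character polarity is set by the outgroup: the derived state is whichever differs from the outgroup's state, so for C3 the derived state is 'no', and for the remaining characters it is 'yes'.
C1: derived state 'yes' in Species F and Species M only — synapomorphy for {Species F, Species M}.
C2 (derived state 'yes') is unique to Species M (autapomorphy; uninformative for grouping).
C3 (derived state 'no') is shared by all ingroup taxa — unites the whole ingroup.
C4 groups Species C and Species M, which is incompatible with the clades supported by the remaining characters; treating it as convergent (homoplasy) costs fewer steps than any alternative tree.
Only Species C and Species D show the derived state 'yes' for C5, supporting them as a clade.
Most parsimonious ingroup topology: ((Species D,Species C),(Species F,Species M)).
Changes per character on this tree: C1: 1; C2: 1; C3: 1; C4: 2; C5: 1.
Total = 6.

6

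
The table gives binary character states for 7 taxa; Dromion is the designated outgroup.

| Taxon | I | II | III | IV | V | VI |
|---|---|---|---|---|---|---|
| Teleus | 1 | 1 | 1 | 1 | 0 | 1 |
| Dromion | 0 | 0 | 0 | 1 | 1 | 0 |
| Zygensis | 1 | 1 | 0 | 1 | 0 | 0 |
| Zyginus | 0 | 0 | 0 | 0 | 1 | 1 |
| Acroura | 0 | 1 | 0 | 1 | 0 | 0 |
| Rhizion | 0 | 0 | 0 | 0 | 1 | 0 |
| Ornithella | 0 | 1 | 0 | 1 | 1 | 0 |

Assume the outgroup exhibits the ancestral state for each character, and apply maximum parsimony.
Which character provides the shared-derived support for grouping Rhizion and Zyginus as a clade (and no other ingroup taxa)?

IV

Character polarity is set by the outgroup: the derived state is whichever differs from the outgroup's state, so for IV, V the derived state is '0', and for the remaining characters it is '1'.
I (derived state '1') is shared by Teleus and Zygensis — a synapomorphy uniting that clade.
Only Acroura, Ornithella, Teleus, and Zygensis show the derived state '1' for II, supporting them as a clade.
III (derived state '1') is unique to Teleus (autapomorphy; uninformative for grouping).
Only Rhizion and Zyginus show the derived state '0' for IV, supporting them as a clade.
Only Acroura, Teleus, and Zygensis show the derived state '0' for V, supporting them as a clade.
VI (state '1') occurs in Teleus and Zyginus but conflicts with the nesting implied by the other characters — most parsimoniously interpreted as homoplasy.
Most parsimonious ingroup topology: ((Rhizion,Zyginus),(((Zygensis,Teleus),Acroura),Ornithella)).
The clade {Rhizion, Zyginus} is supported by IV: its derived state '0' occurs in exactly those taxa and in no other taxon (including the outgroup).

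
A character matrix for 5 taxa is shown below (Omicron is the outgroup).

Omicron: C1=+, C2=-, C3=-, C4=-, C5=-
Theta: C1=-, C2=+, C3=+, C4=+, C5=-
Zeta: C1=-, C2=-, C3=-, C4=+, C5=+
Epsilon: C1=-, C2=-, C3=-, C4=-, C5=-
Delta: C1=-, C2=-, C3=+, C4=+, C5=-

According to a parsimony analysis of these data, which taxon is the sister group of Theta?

Character polarity is set by the outgroup: the derived state is whichever differs from the outgroup's state, so for C1 the derived state is '-', and for the remaining characters it is '+'.
C1 (derived state '-') is shared by all ingroup taxa — unites the whole ingroup.
C2: derived state '+' in Theta only — an autapomorphy, so it tells us nothing about relationships among taxa.
Only Delta and Theta show the derived state '+' for C3, supporting them as a clade.
C4: derived state '+' in Delta, Theta, and Zeta only — synapomorphy for {Delta, Theta, Zeta}.
C5: derived state '+' in Zeta only — an autapomorphy, so it tells us nothing about relationships among taxa.
Most parsimonious ingroup topology: (((Theta,Delta),Zeta),Epsilon).
Theta and Delta form a cherry on this tree, so they are sister taxa.

Delta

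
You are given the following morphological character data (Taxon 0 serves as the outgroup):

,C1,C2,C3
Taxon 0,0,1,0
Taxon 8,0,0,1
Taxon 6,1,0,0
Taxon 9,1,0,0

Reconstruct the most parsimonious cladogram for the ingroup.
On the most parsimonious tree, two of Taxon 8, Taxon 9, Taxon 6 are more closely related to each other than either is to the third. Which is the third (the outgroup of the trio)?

Character polarity is set by the outgroup: the derived state is whichever differs from the outgroup's state, so for C2 the derived state is '0', and for the remaining characters it is '1'.
C1 (derived state '1') is shared by Taxon 6 and Taxon 9 — a synapomorphy uniting that clade.
All ingroup taxa share the derived state '0' for C2; it defines the ingroup but does not resolve relationships within it.
C3: derived state '1' in Taxon 8 only — an autapomorphy, so it tells us nothing about relationships among taxa.
Most parsimonious ingroup topology: (Taxon 8,(Taxon 6,Taxon 9)).
Taxon 9 and Taxon 6 share a more recent common ancestor with each other than either does with Taxon 8, so Taxon 8 is the least closely related of the three.

Taxon 8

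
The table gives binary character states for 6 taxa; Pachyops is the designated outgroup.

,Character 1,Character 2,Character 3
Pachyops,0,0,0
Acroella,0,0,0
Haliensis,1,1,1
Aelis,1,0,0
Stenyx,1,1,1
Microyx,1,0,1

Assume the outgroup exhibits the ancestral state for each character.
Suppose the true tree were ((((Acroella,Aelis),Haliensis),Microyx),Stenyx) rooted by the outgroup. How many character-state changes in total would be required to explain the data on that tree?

Map each character onto ((((Acroella,Aelis),Haliensis),Microyx),Stenyx) (rooted by Pachyops) and count the minimum state changes it requires (Fitch parsimony):
Character 1: 2; Character 2: 2; Character 3: 2.
Total tree length = 6.

6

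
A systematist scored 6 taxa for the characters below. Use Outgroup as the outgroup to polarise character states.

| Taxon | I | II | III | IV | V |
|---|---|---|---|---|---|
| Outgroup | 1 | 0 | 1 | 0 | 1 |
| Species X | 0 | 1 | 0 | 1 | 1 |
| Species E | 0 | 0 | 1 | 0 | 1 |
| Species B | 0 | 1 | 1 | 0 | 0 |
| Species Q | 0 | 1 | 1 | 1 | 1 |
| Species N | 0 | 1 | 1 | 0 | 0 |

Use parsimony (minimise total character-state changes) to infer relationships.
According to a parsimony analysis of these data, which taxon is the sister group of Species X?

Character polarity is set by the outgroup: the derived state is whichever differs from the outgroup's state, so for I, III, V the derived state is '0', and for the remaining characters it is '1'.
I (derived state '0') is shared by all ingroup taxa — unites the whole ingroup.
II (derived state '1') is shared by Species B, Species N, Species Q, and Species X — a synapomorphy uniting that clade.
III: derived state '0' in Species X only — an autapomorphy, so it tells us nothing about relationships among taxa.
Only Species Q and Species X show the derived state '1' for IV, supporting them as a clade.
V (derived state '0') is shared by Species B and Species N — a synapomorphy uniting that clade.
Most parsimonious ingroup topology: (((Species X,Species Q),(Species B,Species N)),Species E).
Species X and Species Q form a cherry on this tree, so they are sister taxa.

Species Q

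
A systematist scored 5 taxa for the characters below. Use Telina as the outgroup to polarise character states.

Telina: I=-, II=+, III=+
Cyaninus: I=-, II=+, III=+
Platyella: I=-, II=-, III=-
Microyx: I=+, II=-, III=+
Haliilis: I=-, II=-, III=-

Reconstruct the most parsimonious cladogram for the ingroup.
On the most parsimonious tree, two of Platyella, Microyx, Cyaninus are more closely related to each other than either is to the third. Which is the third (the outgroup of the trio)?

Character polarity is set by the outgroup: the derived state is whichever differs from the outgroup's state, so for II, III the derived state is '-', and for the remaining characters it is '+'.
I (derived state '+') is unique to Microyx (autapomorphy; uninformative for grouping).
Only Haliilis, Microyx, and Platyella show the derived state '-' for II, supporting them as a clade.
III (derived state '-') is shared by Haliilis and Platyella — a synapomorphy uniting that clade.
Most parsimonious ingroup topology: (Cyaninus,((Platyella,Haliilis),Microyx)).
Platyella and Microyx share a more recent common ancestor with each other than either does with Cyaninus, so Cyaninus is the least closely related of the three.

Cyaninus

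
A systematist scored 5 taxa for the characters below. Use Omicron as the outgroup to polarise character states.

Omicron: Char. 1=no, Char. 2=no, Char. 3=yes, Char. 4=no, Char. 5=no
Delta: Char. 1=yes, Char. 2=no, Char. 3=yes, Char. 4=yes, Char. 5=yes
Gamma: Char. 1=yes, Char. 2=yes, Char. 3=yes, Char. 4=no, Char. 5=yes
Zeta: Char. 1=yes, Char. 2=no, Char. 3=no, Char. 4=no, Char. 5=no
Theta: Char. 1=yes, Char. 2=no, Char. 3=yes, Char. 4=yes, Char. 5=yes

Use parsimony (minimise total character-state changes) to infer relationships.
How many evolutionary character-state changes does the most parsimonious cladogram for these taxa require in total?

5

Character polarity is set by the outgroup: the derived state is whichever differs from the outgroup's state, so for Char. 3 the derived state is 'no', and for the remaining characters it is 'yes'.
Char. 1 (derived state 'yes') is shared by all ingroup taxa — unites the whole ingroup.
Char. 2 (derived state 'yes') is unique to Gamma (autapomorphy; uninformative for grouping).
Char. 3 (derived state 'no') is unique to Zeta (autapomorphy; uninformative for grouping).
Char. 4 (derived state 'yes') is shared by Delta and Theta — a synapomorphy uniting that clade.
Char. 5: derived state 'yes' in Delta, Gamma, and Theta only — synapomorphy for {Delta, Gamma, Theta}.
Most parsimonious ingroup topology: (((Delta,Theta),Gamma),Zeta).
Changes per character on this tree: Char. 1: 1; Char. 2: 1; Char. 3: 1; Char. 4: 1; Char. 5: 1.
Total = 5.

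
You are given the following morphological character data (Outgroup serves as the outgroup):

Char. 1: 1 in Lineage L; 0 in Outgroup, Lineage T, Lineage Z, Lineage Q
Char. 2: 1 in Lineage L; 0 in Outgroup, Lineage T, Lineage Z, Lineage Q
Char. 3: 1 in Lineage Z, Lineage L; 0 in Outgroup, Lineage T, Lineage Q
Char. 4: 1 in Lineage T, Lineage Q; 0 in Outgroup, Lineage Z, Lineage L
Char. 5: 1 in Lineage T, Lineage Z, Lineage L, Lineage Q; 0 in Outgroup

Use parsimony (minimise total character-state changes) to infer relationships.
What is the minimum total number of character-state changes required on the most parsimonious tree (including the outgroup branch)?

The outgroup has state '0' for every character, so '1' is the derived state throughout.
Char. 1: derived state '1' in Lineage L only — an autapomorphy, so it tells us nothing about relationships among taxa.
Char. 2 (derived state '1') is unique to Lineage L (autapomorphy; uninformative for grouping).
Char. 3 (derived state '1') is shared by Lineage L and Lineage Z — a synapomorphy uniting that clade.
Only Lineage Q and Lineage T show the derived state '1' for Char. 4, supporting them as a clade.
All ingroup taxa share the derived state '1' for Char. 5; it defines the ingroup but does not resolve relationships within it.
Most parsimonious ingroup topology: ((Lineage T,Lineage Q),(Lineage Z,Lineage L)).
Changes per character on this tree: Char. 1: 1; Char. 2: 1; Char. 3: 1; Char. 4: 1; Char. 5: 1.
Total = 5.

5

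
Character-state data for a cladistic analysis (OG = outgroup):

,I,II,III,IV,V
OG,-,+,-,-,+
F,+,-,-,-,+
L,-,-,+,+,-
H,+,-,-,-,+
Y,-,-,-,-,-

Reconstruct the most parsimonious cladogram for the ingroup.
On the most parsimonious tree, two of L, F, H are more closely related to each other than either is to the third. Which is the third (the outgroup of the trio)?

L

Character polarity is set by the outgroup: the derived state is whichever differs from the outgroup's state, so for II, V the derived state is '-', and for the remaining characters it is '+'.
Only F and H show the derived state '+' for I, supporting them as a clade.
II (derived state '-') is shared by all ingroup taxa — unites the whole ingroup.
III: derived state '+' in L only — an autapomorphy, so it tells us nothing about relationships among taxa.
IV: derived state '+' in L only — an autapomorphy, so it tells us nothing about relationships among taxa.
V (derived state '-') is shared by L and Y — a synapomorphy uniting that clade.
Most parsimonious ingroup topology: ((F,H),(L,Y)).
F and H share a more recent common ancestor with each other than either does with L, so L is the least closely related of the three.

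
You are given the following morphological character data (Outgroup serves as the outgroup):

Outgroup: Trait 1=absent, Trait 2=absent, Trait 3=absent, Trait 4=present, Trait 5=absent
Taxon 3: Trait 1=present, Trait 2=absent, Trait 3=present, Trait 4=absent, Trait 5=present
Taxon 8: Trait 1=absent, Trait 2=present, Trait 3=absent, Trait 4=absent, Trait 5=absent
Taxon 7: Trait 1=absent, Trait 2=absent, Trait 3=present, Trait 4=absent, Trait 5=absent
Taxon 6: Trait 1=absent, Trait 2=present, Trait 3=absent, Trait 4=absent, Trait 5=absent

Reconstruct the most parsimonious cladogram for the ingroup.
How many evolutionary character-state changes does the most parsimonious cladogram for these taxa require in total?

5

Character polarity is set by the outgroup: the derived state is whichever differs from the outgroup's state, so for Trait 4 the derived state is 'absent', and for the remaining characters it is 'present'.
Trait 1: derived state 'present' in Taxon 3 only — an autapomorphy, so it tells us nothing about relationships among taxa.
Trait 2 (derived state 'present') is shared by Taxon 6 and Taxon 8 — a synapomorphy uniting that clade.
Trait 3: derived state 'present' in Taxon 3 and Taxon 7 only — synapomorphy for {Taxon 3, Taxon 7}.
All ingroup taxa share the derived state 'absent' for Trait 4; it defines the ingroup but does not resolve relationships within it.
Trait 5 (derived state 'present') is unique to Taxon 3 (autapomorphy; uninformative for grouping).
Most parsimonious ingroup topology: ((Taxon 3,Taxon 7),(Taxon 8,Taxon 6)).
Changes per character on this tree: Trait 1: 1; Trait 2: 1; Trait 3: 1; Trait 4: 1; Trait 5: 1.
Total = 5.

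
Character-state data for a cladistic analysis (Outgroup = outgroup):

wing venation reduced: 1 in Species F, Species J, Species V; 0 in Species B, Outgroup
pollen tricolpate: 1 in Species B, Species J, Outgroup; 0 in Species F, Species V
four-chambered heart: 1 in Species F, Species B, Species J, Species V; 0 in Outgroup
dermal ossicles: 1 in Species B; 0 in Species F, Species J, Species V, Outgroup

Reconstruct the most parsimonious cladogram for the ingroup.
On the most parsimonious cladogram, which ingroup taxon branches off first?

Species B

Character polarity is set by the outgroup: the derived state is whichever differs from the outgroup's state, so for pollen tricolpate the derived state is '0', and for the remaining characters it is '1'.
Only Species F, Species J, and Species V show the derived state '1' for wing venation reduced, supporting them as a clade.
Only Species F and Species V show the derived state '0' for pollen tricolpate, supporting them as a clade.
All ingroup taxa share the derived state '1' for four-chambered heart; it defines the ingroup but does not resolve relationships within it.
dermal ossicles (derived state '1') is unique to Species B (autapomorphy; uninformative for grouping).
Most parsimonious ingroup topology: ((Species J,(Species V,Species F)),Species B).
Species B is sister to the clade containing all other ingroup taxa, so it is the earliest-diverging (most basal) ingroup lineage.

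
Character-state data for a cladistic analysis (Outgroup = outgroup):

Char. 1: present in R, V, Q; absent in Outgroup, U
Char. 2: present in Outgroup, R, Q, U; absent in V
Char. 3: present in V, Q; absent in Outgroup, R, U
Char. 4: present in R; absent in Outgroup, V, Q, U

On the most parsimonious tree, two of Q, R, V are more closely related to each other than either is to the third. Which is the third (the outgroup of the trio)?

Character polarity is set by the outgroup: the derived state is whichever differs from the outgroup's state, so for Char. 2 the derived state is 'absent', and for the remaining characters it is 'present'.
Char. 1 (derived state 'present') is shared by Q, R, and V — a synapomorphy uniting that clade.
Char. 2: derived state 'absent' in V only — an autapomorphy, so it tells us nothing about relationships among taxa.
Only Q and V show the derived state 'present' for Char. 3, supporting them as a clade.
Char. 4 (derived state 'present') is unique to R (autapomorphy; uninformative for grouping).
Most parsimonious ingroup topology: ((R,(V,Q)),U).
Q and V share a more recent common ancestor with each other than either does with R, so R is the least closely related of the three.

R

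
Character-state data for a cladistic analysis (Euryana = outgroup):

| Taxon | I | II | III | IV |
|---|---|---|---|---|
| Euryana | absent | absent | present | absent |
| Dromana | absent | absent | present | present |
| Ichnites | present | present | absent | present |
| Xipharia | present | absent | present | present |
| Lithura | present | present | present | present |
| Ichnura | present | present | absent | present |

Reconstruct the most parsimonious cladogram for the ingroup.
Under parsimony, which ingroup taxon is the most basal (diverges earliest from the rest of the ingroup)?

Dromana

Character polarity is set by the outgroup: the derived state is whichever differs from the outgroup's state, so for III the derived state is 'absent', and for the remaining characters it is 'present'.
I (derived state 'present') is shared by Ichnites, Ichnura, Lithura, and Xipharia — a synapomorphy uniting that clade.
II: derived state 'present' in Ichnites, Ichnura, and Lithura only — synapomorphy for {Ichnites, Ichnura, Lithura}.
III: derived state 'absent' in Ichnites and Ichnura only — synapomorphy for {Ichnites, Ichnura}.
IV (derived state 'present') is shared by all ingroup taxa — unites the whole ingroup.
Most parsimonious ingroup topology: (Dromana,(((Ichnites,Ichnura),Lithura),Xipharia)).
Dromana is sister to the clade containing all other ingroup taxa, so it is the earliest-diverging (most basal) ingroup lineage.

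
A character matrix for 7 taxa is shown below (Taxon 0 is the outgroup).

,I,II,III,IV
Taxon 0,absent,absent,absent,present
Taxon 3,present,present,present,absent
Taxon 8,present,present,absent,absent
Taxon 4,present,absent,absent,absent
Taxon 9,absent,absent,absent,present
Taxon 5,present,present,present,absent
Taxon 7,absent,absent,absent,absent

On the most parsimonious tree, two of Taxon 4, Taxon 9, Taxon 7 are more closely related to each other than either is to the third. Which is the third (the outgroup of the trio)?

Character polarity is set by the outgroup: the derived state is whichever differs from the outgroup's state, so for IV the derived state is 'absent', and for the remaining characters it is 'present'.
I (derived state 'present') is shared by Taxon 3, Taxon 4, Taxon 5, and Taxon 8 — a synapomorphy uniting that clade.
II: derived state 'present' in Taxon 3, Taxon 5, and Taxon 8 only — synapomorphy for {Taxon 3, Taxon 5, Taxon 8}.
III: derived state 'present' in Taxon 3 and Taxon 5 only — synapomorphy for {Taxon 3, Taxon 5}.
IV (derived state 'absent') is shared by Taxon 3, Taxon 4, Taxon 5, Taxon 7, and Taxon 8 — a synapomorphy uniting that clade.
Most parsimonious ingroup topology: (((((Taxon 3,Taxon 5),Taxon 8),Taxon 4),Taxon 7),Taxon 9).
Taxon 7 and Taxon 4 share a more recent common ancestor with each other than either does with Taxon 9, so Taxon 9 is the least closely related of the three.

Taxon 9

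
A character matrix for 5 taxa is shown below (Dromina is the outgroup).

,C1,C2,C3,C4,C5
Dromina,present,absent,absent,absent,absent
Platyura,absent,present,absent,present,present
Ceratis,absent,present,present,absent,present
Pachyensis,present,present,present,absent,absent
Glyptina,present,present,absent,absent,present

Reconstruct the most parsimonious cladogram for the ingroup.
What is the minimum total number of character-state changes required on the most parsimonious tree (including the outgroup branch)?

6

Character polarity is set by the outgroup: the derived state is whichever differs from the outgroup's state, so for C1 the derived state is 'absent', and for the remaining characters it is 'present'.
Only Ceratis and Platyura show the derived state 'absent' for C1, supporting them as a clade.
C2 (derived state 'present') is shared by all ingroup taxa — unites the whole ingroup.
C3 groups Ceratis and Pachyensis, which is incompatible with the clades supported by the remaining characters; treating it as convergent (homoplasy) costs fewer steps than any alternative tree.
C4 (derived state 'present') is unique to Platyura (autapomorphy; uninformative for grouping).
Only Ceratis, Glyptina, and Platyura show the derived state 'present' for C5, supporting them as a clade.
Most parsimonious ingroup topology: (((Platyura,Ceratis),Glyptina),Pachyensis).
Changes per character on this tree: C1: 1; C2: 1; C3: 2; C4: 1; C5: 1.
Total = 6.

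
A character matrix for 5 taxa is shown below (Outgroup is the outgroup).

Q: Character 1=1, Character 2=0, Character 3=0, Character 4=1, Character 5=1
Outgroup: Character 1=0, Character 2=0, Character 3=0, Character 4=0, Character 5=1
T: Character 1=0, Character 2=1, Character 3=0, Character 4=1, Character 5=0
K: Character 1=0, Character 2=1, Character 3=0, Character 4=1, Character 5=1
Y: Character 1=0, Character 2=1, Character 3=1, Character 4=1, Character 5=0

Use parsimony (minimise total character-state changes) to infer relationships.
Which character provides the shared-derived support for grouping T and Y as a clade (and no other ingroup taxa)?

Character polarity is set by the outgroup: the derived state is whichever differs from the outgroup's state, so for Character 5 the derived state is '0', and for the remaining characters it is '1'.
Character 1: derived state '1' in Q only — an autapomorphy, so it tells us nothing about relationships among taxa.
Only K, T, and Y show the derived state '1' for Character 2, supporting them as a clade.
Character 3: derived state '1' in Y only — an autapomorphy, so it tells us nothing about relationships among taxa.
Character 4 (derived state '1') is shared by all ingroup taxa — unites the whole ingroup.
Character 5 (derived state '0') is shared by T and Y — a synapomorphy uniting that clade.
Most parsimonious ingroup topology: ((K,(T,Y)),Q).
The clade {T, Y} is supported by Character 5: its derived state '0' occurs in exactly those taxa and in no other taxon (including the outgroup).

Character 5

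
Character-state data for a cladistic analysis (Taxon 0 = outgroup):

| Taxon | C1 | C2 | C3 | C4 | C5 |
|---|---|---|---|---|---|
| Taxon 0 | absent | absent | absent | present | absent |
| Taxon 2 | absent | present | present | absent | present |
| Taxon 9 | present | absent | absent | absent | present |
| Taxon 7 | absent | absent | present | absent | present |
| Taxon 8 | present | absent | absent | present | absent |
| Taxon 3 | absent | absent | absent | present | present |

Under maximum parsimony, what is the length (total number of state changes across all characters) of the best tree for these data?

6

Character polarity is set by the outgroup: the derived state is whichever differs from the outgroup's state, so for C4 the derived state is 'absent', and for the remaining characters it is 'present'.
C1 (state 'present') occurs in Taxon 8 and Taxon 9 but conflicts with the nesting implied by the other characters — most parsimoniously interpreted as homoplasy.
C2: derived state 'present' in Taxon 2 only — an autapomorphy, so it tells us nothing about relationships among taxa.
C3 (derived state 'present') is shared by Taxon 2 and Taxon 7 — a synapomorphy uniting that clade.
C4 (derived state 'absent') is shared by Taxon 2, Taxon 7, and Taxon 9 — a synapomorphy uniting that clade.
C5 (derived state 'present') is shared by Taxon 2, Taxon 3, Taxon 7, and Taxon 9 — a synapomorphy uniting that clade.
Most parsimonious ingroup topology: ((((Taxon 2,Taxon 7),Taxon 9),Taxon 3),Taxon 8).
Changes per character on this tree: C1: 2; C2: 1; C3: 1; C4: 1; C5: 1.
Total = 6.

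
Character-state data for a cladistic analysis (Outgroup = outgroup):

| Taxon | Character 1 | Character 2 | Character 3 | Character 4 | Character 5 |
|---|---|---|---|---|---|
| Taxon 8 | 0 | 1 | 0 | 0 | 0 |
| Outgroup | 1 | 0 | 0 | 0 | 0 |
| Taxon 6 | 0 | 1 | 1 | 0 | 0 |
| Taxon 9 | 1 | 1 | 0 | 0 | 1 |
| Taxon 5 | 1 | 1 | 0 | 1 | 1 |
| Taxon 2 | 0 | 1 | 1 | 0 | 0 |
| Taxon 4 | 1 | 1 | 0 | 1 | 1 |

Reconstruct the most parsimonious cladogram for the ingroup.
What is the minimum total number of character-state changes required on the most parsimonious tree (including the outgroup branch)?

Character polarity is set by the outgroup: the derived state is whichever differs from the outgroup's state, so for Character 1 the derived state is '0', and for the remaining characters it is '1'.
Only Taxon 2, Taxon 6, and Taxon 8 show the derived state '0' for Character 1, supporting them as a clade.
All ingroup taxa share the derived state '1' for Character 2; it defines the ingroup but does not resolve relationships within it.
Character 3: derived state '1' in Taxon 2 and Taxon 6 only — synapomorphy for {Taxon 2, Taxon 6}.
Character 4 (derived state '1') is shared by Taxon 4 and Taxon 5 — a synapomorphy uniting that clade.
Only Taxon 4, Taxon 5, and Taxon 9 show the derived state '1' for Character 5, supporting them as a clade.
Most parsimonious ingroup topology: (((Taxon 6,Taxon 2),Taxon 8),(Taxon 9,(Taxon 5,Taxon 4))).
Changes per character on this tree: Character 1: 1; Character 2: 1; Character 3: 1; Character 4: 1; Character 5: 1.
Total = 5.

5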